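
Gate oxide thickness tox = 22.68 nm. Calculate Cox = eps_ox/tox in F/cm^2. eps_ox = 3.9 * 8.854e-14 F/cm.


Step 1: eps_ox = 3.9 * 8.854e-14 = 3.45306e-13 F/cm
Step 2: tox in cm = 22.68 nm * 1e-7 = 2.2680e-06 cm
Step 3: Cox = 3.45306e-13 / 2.2680e-06 = 1.52e-07 F/cm^2

1.52e-07


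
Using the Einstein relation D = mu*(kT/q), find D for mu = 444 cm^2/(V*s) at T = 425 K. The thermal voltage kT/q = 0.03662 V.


Step 1: D = mu * (kT/q)
Step 2: D = 444 * 0.03662
Step 3: D = 16.26 cm^2/s

16.26


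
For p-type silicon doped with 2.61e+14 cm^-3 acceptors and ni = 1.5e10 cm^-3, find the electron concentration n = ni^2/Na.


Step 1: Majority hole concentration p ≈ Na = 2.61e+14 cm^-3
Step 2: n = ni^2 / Na = (1.5e10)^2 / 2.61e+14
Step 3: n = 8.62e+05 cm^-3

8.62e+05


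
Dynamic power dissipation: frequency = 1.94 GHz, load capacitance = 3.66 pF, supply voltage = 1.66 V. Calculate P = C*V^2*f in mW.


Step 1: V^2 = 1.66^2 = 2.7556 V^2
Step 2: P = C*V^2*f = 3.66e-12 F * 2.7556 * 1.94e9 Hz
Step 3: P = 1.956586224e-02 W
Step 4: P = 19.566 mW

19.566


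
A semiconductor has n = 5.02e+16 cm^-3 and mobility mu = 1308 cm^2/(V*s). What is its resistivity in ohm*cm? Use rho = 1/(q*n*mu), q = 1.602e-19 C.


Step 1: sigma = q * n * mu = 1.602e-19 * 5.02e+16 * 1308 = 1.05190e+01 S/cm
Step 2: rho = 1 / sigma = 1 / 1.05190e+01 = 0.09507 ohm*cm

0.09507


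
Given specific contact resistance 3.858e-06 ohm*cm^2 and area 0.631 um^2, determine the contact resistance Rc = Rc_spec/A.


Step 1: Convert area to cm^2: 0.631 um^2 = 6.3100e-09 cm^2
Step 2: Rc = Rc_spec / A = 3.858e-06 / 6.3100e-09
Step 3: Rc = 6.11e+02 ohms

6.11e+02


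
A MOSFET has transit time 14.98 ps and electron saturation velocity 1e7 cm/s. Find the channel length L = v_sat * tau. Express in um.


Step 1: tau in seconds = 14.98 ps * 1e-12 = 1.4980e-11 s
Step 2: L = v_sat * tau = 1e7 * 1.4980e-11 = 1.4980e-04 cm
Step 3: L in um = 1.4980e-04 * 1e4 = 1.498 um

1.498


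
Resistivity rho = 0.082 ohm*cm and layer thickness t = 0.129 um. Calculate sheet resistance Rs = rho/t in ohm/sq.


Step 1: Convert thickness to cm: t = 0.129 um = 1.2900e-05 cm
Step 2: Rs = rho / t = 0.082 / 1.2900e-05
Step 3: Rs = 6356.6 ohm/sq

6356.6


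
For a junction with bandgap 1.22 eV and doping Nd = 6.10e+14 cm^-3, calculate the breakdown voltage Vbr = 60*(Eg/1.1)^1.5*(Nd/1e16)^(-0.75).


Step 1: Eg/1.1 = 1.22/1.1 = 1.109091
Step 2: (Eg/1.1)^1.5 = 1.109091^1.5 = 1.168021
Step 3: (Nd/1e16)^(-0.75) = (0.061)^(-0.75) = 8.147092
Step 4: Vbr = 60 * 1.168021 * 8.147092 = 571.0 V

571.0


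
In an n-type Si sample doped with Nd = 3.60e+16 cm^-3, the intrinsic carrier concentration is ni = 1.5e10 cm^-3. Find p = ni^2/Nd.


Step 1: Since Nd >> ni, n ≈ Nd = 3.60e+16 cm^-3
Step 2: p = ni^2 / n = (1.5e10)^2 / 3.60e+16
Step 3: p = 2.25e20 / 3.60e+16 = 6.25e+03 cm^-3

6.25e+03


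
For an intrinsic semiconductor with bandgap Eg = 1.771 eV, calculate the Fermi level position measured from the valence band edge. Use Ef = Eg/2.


Step 1: For an intrinsic semiconductor, the Fermi level sits at midgap.
Step 2: Ef = Eg / 2 = 1.771 / 2 = 0.8855 eV

0.8855


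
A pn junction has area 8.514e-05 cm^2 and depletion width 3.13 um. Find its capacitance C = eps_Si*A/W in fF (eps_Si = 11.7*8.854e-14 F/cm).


Step 1: eps_Si = 11.7 * 8.854e-14 = 1.035918e-12 F/cm
Step 2: W in cm = 3.13 * 1e-4 = 3.13e-04 cm
Step 3: C = 1.035918e-12 * 8.514e-05 / 3.13e-04 = 2.817829e-13 F
Step 4: C = 281.78 fF

281.78


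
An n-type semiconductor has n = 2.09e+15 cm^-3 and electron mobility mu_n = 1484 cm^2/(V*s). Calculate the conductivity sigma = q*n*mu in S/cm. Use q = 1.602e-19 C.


Step 1: sigma = q * n * mu
Step 2: sigma = 1.602e-19 * 2.09e+15 * 1484
Step 3: sigma = 4.969e-01 S/cm

4.969e-01


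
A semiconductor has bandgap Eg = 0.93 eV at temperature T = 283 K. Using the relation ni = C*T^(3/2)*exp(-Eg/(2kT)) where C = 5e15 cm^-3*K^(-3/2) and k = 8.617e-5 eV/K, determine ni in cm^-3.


Step 1: Compute kT = 8.617e-5 * 283 = 0.02438611 eV
Step 2: Exponent = -Eg/(2kT) = -0.93/(2*0.02438611) = -19.06823
Step 3: T^(3/2) = 283^1.5 = 4760.80
Step 4: ni = 5e15 * 4760.80 * exp(-19.06823) = 1.25e+11 cm^-3

1.25e+11


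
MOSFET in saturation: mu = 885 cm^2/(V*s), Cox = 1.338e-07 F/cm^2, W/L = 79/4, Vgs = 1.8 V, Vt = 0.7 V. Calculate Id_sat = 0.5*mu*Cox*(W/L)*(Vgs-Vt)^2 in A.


Step 1: Overdrive voltage Vov = Vgs - Vt = 1.8 - 0.7 = 1.1 V
Step 2: W/L = 79/4 = 19.75
Step 3: Id = 0.5 * 885 * 1.338e-07 * 19.75 * 1.1^2
Step 4: Id = 1.41e-03 A

1.41e-03


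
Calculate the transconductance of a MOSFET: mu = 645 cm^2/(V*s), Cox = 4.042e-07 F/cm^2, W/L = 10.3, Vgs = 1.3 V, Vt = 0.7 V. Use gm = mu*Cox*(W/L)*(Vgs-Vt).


Step 1: Vov = Vgs - Vt = 1.3 - 0.7 = 0.6 V
Step 2: gm = mu * Cox * (W/L) * Vov
Step 3: gm = 645 * 4.042e-07 * 10.3 * 0.6 = 1.61e-03 S

1.61e-03


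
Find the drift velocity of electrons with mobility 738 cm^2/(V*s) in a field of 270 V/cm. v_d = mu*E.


Step 1: v_d = mu * E
Step 2: v_d = 738 * 270 = 199260
Step 3: v_d = 1.99e+05 cm/s

1.99e+05


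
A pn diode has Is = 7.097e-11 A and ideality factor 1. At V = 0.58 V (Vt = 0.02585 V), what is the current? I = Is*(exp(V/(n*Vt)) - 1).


Step 1: V/(n*Vt) = 0.58/(1*0.02585) = 22.4371
Step 2: exp(22.4371) = 5.5502e+09
Step 3: I = 7.097e-11 * (5.5502e+09 - 1) = 3.94e-01 A

3.94e-01


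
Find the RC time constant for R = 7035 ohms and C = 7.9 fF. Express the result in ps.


Step 1: tau = R * C
Step 2: tau = 7035 * 7.9 fF = 7035 * 7.9e-15 F
Step 3: tau = 5.55765e-11 s = 55.5765 ps

55.5765


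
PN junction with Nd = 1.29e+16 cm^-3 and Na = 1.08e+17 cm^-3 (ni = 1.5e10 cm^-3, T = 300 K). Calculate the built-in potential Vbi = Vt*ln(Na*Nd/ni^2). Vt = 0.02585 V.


Step 1: Compute Na*Nd/ni^2 = 1.08e+17 * 1.29e+16 / (1.5e10)^2 = 6.1920e+12
Step 2: ln(6.1920e+12) = 29.4543
Step 3: Vbi = 0.02585 * 29.4543 = 0.761 V

0.761


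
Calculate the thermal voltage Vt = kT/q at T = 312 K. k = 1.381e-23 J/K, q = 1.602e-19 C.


Step 1: kT = 1.381e-23 * 312 = 4.30872e-21 J
Step 2: Vt = kT/q = 4.30872e-21 / 1.602e-19
Step 3: Vt = 0.0269 V

0.0269


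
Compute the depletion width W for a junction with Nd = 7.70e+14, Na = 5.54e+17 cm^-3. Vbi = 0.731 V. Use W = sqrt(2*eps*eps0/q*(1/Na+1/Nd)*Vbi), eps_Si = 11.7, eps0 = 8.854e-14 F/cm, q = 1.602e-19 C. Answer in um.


Step 1: 1/Na + 1/Nd = 1/5.54e+17 + 1/7.70e+14 = 1.30051e-15
Step 2: 2*eps*eps0/q = 2*11.7*8.854e-14/1.602e-19 = 1.293281e+07
Step 3: W^2 = 1.293281e+07 * 1.30051e-15 * 0.731 = 1.22949e-08
Step 4: W = sqrt(1.22949e-08) = 1.109e-04 cm = 1.109 um

1.109


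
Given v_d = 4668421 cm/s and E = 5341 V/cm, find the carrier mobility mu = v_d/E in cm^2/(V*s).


Step 1: mu = v_d / E
Step 2: mu = 4668421 / 5341
Step 3: mu = 874.07 cm^2/(V*s)

874.07


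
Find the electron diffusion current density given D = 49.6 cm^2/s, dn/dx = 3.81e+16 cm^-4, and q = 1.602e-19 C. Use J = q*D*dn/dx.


Step 1: J = q * D * (dn/dx)
Step 2: J = 1.602e-19 * 49.6 * 3.81e+16
Step 3: J = 3.03e-01 A/cm^2

3.03e-01


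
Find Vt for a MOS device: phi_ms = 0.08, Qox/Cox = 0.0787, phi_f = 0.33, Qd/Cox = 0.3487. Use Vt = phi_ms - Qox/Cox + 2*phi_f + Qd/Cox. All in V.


Step 1: Vt = phi_ms - Qox/Cox + 2*phi_f + Qd/Cox
Step 2: Vt = 0.08 - 0.0787 + 2*0.33 + 0.3487
Step 3: Vt = 0.08 - 0.0787 + 0.66 + 0.3487
Step 4: Vt = 1.01 V

1.01


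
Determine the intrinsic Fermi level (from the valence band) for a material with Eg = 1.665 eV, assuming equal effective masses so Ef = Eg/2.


Step 1: For an intrinsic semiconductor, the Fermi level sits at midgap.
Step 2: Ef = Eg / 2 = 1.665 / 2 = 0.8325 eV

0.8325


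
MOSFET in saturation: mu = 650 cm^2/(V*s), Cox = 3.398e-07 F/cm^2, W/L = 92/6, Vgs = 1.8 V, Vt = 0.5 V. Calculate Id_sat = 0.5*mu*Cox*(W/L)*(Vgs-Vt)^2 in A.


Step 1: Overdrive voltage Vov = Vgs - Vt = 1.8 - 0.5 = 1.3 V
Step 2: W/L = 92/6 = 15.3333
Step 3: Id = 0.5 * 650 * 3.398e-07 * 15.3333 * 1.3^2
Step 4: Id = 2.86e-03 A

2.86e-03


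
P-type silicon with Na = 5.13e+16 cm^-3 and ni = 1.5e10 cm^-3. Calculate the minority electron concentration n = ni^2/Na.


Step 1: Majority hole concentration p ≈ Na = 5.13e+16 cm^-3
Step 2: n = ni^2 / Na = (1.5e10)^2 / 5.13e+16
Step 3: n = 4.39e+03 cm^-3

4.39e+03


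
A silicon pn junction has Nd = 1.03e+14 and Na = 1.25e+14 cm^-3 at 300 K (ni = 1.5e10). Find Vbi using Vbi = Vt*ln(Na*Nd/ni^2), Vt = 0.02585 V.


Step 1: Compute Na*Nd/ni^2 = 1.25e+14 * 1.03e+14 / (1.5e10)^2 = 5.7222e+07
Step 2: ln(5.7222e+07) = 17.8624
Step 3: Vbi = 0.02585 * 17.8624 = 0.462 V

0.462


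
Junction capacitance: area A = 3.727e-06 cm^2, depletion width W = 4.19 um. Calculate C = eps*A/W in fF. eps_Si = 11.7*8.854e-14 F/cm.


Step 1: eps_Si = 11.7 * 8.854e-14 = 1.035918e-12 F/cm
Step 2: W in cm = 4.19 * 1e-4 = 4.19e-04 cm
Step 3: C = 1.035918e-12 * 3.727e-06 / 4.19e-04 = 9.214478e-15 F
Step 4: C = 9.21 fF

9.21


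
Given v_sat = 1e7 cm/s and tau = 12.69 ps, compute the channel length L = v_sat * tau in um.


Step 1: tau in seconds = 12.69 ps * 1e-12 = 1.2690e-11 s
Step 2: L = v_sat * tau = 1e7 * 1.2690e-11 = 1.2690e-04 cm
Step 3: L in um = 1.2690e-04 * 1e4 = 1.269 um

1.269


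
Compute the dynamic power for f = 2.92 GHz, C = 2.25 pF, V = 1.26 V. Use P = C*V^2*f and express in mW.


Step 1: V^2 = 1.26^2 = 1.5876 V^2
Step 2: P = C*V^2*f = 2.25e-12 F * 1.5876 * 2.92e9 Hz
Step 3: P = 1.0430532e-02 W
Step 4: P = 10.431 mW

10.431


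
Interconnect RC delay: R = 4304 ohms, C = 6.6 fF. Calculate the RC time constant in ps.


Step 1: tau = R * C
Step 2: tau = 4304 * 6.6 fF = 4304 * 6.6e-15 F
Step 3: tau = 2.84064e-11 s = 28.4064 ps

28.4064


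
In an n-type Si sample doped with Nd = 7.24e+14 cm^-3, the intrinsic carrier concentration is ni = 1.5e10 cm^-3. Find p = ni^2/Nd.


Step 1: Since Nd >> ni, n ≈ Nd = 7.24e+14 cm^-3
Step 2: p = ni^2 / n = (1.5e10)^2 / 7.24e+14
Step 3: p = 2.25e20 / 7.24e+14 = 3.11e+05 cm^-3

3.11e+05


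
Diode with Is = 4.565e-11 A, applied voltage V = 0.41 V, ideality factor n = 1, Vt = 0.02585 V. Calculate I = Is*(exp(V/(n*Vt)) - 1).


Step 1: V/(n*Vt) = 0.41/(1*0.02585) = 15.8607
Step 2: exp(15.8607) = 7.7306e+06
Step 3: I = 4.565e-11 * (7.7306e+06 - 1) = 3.53e-04 A

3.53e-04


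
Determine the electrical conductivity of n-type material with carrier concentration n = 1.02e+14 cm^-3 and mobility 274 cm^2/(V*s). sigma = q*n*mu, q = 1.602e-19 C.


Step 1: sigma = q * n * mu
Step 2: sigma = 1.602e-19 * 1.02e+14 * 274
Step 3: sigma = 4.477e-03 S/cm

4.477e-03


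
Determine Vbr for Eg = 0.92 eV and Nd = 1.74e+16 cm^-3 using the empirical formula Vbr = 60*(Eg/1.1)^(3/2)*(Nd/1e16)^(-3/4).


Step 1: Eg/1.1 = 0.92/1.1 = 0.836364
Step 2: (Eg/1.1)^1.5 = 0.836364^1.5 = 0.764879
Step 3: (Nd/1e16)^(-0.75) = (1.74)^(-0.75) = 0.660067
Step 4: Vbr = 60 * 0.764879 * 0.660067 = 30.3 V

30.3


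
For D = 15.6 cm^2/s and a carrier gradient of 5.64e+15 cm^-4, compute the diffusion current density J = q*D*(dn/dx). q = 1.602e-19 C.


Step 1: J = q * D * (dn/dx)
Step 2: J = 1.602e-19 * 15.6 * 5.64e+15
Step 3: J = 1.41e-02 A/cm^2

1.41e-02


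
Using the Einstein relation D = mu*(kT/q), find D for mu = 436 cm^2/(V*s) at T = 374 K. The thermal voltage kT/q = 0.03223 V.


Step 1: D = mu * (kT/q)
Step 2: D = 436 * 0.03223
Step 3: D = 14.05 cm^2/s

14.05


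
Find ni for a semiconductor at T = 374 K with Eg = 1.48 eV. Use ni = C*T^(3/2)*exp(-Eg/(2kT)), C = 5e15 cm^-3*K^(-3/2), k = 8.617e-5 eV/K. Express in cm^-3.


Step 1: Compute kT = 8.617e-5 * 374 = 0.03222758 eV
Step 2: Exponent = -Eg/(2kT) = -1.48/(2*0.03222758) = -22.96170
Step 3: T^(3/2) = 374^1.5 = 7232.82
Step 4: ni = 5e15 * 7232.82 * exp(-22.96170) = 3.86e+09 cm^-3

3.86e+09


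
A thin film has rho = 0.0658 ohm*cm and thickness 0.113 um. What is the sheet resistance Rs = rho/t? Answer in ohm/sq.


Step 1: Convert thickness to cm: t = 0.113 um = 1.1300e-05 cm
Step 2: Rs = rho / t = 0.0658 / 1.1300e-05
Step 3: Rs = 5823.0 ohm/sq

5823.0


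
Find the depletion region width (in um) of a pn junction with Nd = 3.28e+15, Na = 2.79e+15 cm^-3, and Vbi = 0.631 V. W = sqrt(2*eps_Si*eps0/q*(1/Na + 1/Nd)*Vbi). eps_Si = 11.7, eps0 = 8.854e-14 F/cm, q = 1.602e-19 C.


Step 1: 1/Na + 1/Nd = 1/2.79e+15 + 1/3.28e+15 = 6.63301e-16
Step 2: 2*eps*eps0/q = 2*11.7*8.854e-14/1.602e-19 = 1.293281e+07
Step 3: W^2 = 1.293281e+07 * 6.63301e-16 * 0.631 = 5.41294e-09
Step 4: W = sqrt(5.41294e-09) = 7.357e-05 cm = 0.7357 um

0.7357


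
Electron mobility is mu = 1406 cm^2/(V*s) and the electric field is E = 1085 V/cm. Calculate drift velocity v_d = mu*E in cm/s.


Step 1: v_d = mu * E
Step 2: v_d = 1406 * 1085 = 1525510
Step 3: v_d = 1.53e+06 cm/s

1.53e+06


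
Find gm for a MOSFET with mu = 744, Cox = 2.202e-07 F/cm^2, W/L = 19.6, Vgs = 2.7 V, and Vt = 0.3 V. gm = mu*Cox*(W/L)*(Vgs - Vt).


Step 1: Vov = Vgs - Vt = 2.7 - 0.3 = 2.4 V
Step 2: gm = mu * Cox * (W/L) * Vov
Step 3: gm = 744 * 2.202e-07 * 19.6 * 2.4 = 7.71e-03 S

7.71e-03


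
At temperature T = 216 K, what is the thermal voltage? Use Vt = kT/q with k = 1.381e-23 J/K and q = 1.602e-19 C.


Step 1: kT = 1.381e-23 * 216 = 2.98296e-21 J
Step 2: Vt = kT/q = 2.98296e-21 / 1.602e-19
Step 3: Vt = 0.01862 V

0.01862


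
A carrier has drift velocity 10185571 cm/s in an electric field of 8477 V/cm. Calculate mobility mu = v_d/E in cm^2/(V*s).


Step 1: mu = v_d / E
Step 2: mu = 10185571 / 8477
Step 3: mu = 1201.55 cm^2/(V*s)

1201.55


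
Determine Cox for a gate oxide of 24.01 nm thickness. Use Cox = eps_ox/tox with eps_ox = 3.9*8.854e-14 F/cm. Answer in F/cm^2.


Step 1: eps_ox = 3.9 * 8.854e-14 = 3.45306e-13 F/cm
Step 2: tox in cm = 24.01 nm * 1e-7 = 2.4010e-06 cm
Step 3: Cox = 3.45306e-13 / 2.4010e-06 = 1.44e-07 F/cm^2

1.44e-07


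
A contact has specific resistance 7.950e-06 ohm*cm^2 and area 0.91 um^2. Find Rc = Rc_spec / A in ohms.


Step 1: Convert area to cm^2: 0.91 um^2 = 9.1000e-09 cm^2
Step 2: Rc = Rc_spec / A = 7.950e-06 / 9.1000e-09
Step 3: Rc = 8.74e+02 ohms

8.74e+02


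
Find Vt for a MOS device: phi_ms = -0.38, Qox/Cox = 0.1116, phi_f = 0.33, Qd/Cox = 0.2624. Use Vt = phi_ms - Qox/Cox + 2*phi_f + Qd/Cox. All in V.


Step 1: Vt = phi_ms - Qox/Cox + 2*phi_f + Qd/Cox
Step 2: Vt = -0.38 - 0.1116 + 2*0.33 + 0.2624
Step 3: Vt = -0.38 - 0.1116 + 0.66 + 0.2624
Step 4: Vt = 0.4308 V

0.4308


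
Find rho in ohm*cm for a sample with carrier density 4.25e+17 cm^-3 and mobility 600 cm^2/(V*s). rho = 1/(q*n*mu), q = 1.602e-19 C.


Step 1: sigma = q * n * mu = 1.602e-19 * 4.25e+17 * 600 = 4.08510e+01 S/cm
Step 2: rho = 1 / sigma = 1 / 4.08510e+01 = 0.02448 ohm*cm

0.02448


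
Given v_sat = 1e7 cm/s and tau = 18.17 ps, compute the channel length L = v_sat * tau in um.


Step 1: tau in seconds = 18.17 ps * 1e-12 = 1.8170e-11 s
Step 2: L = v_sat * tau = 1e7 * 1.8170e-11 = 1.8170e-04 cm
Step 3: L in um = 1.8170e-04 * 1e4 = 1.817 um

1.817


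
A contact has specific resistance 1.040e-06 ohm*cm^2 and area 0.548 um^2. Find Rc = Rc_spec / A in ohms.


Step 1: Convert area to cm^2: 0.548 um^2 = 5.4800e-09 cm^2
Step 2: Rc = Rc_spec / A = 1.040e-06 / 5.4800e-09
Step 3: Rc = 1.90e+02 ohms

1.90e+02


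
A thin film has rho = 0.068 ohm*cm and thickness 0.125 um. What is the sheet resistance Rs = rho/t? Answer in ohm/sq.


Step 1: Convert thickness to cm: t = 0.125 um = 1.2500e-05 cm
Step 2: Rs = rho / t = 0.068 / 1.2500e-05
Step 3: Rs = 5440.0 ohm/sq

5440.0


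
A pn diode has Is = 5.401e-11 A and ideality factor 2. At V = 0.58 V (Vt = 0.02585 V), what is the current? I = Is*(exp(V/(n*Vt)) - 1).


Step 1: V/(n*Vt) = 0.58/(2*0.02585) = 11.2186
Step 2: exp(11.2186) = 7.4503e+04
Step 3: I = 5.401e-11 * (7.4503e+04 - 1) = 4.02e-06 A

4.02e-06


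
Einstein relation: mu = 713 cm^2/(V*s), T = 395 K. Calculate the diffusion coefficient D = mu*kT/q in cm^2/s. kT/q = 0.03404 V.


Step 1: D = mu * (kT/q)
Step 2: D = 713 * 0.03404
Step 3: D = 24.27 cm^2/s

24.27


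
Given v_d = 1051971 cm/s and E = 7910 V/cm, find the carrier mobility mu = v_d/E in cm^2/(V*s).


Step 1: mu = v_d / E
Step 2: mu = 1051971 / 7910
Step 3: mu = 132.99 cm^2/(V*s)

132.99


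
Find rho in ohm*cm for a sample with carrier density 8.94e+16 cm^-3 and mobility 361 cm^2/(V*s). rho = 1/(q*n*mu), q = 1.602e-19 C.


Step 1: sigma = q * n * mu = 1.602e-19 * 8.94e+16 * 361 = 5.17020e+00 S/cm
Step 2: rho = 1 / sigma = 1 / 5.17020e+00 = 0.1934 ohm*cm

0.1934


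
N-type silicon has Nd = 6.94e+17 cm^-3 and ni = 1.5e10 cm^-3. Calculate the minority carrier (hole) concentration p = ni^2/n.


Step 1: Since Nd >> ni, n ≈ Nd = 6.94e+17 cm^-3
Step 2: p = ni^2 / n = (1.5e10)^2 / 6.94e+17
Step 3: p = 2.25e20 / 6.94e+17 = 3.24e+02 cm^-3

3.24e+02


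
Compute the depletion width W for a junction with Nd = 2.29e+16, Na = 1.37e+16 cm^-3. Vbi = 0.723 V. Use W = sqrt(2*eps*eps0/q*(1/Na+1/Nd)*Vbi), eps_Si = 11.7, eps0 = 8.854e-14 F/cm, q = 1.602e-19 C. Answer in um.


Step 1: 1/Na + 1/Nd = 1/1.37e+16 + 1/2.29e+16 = 1.16661e-16
Step 2: 2*eps*eps0/q = 2*11.7*8.854e-14/1.602e-19 = 1.293281e+07
Step 3: W^2 = 1.293281e+07 * 1.16661e-16 * 0.723 = 1.09083e-09
Step 4: W = sqrt(1.09083e-09) = 3.303e-05 cm = 0.3303 um

0.3303


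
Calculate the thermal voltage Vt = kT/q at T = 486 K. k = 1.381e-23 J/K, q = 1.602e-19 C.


Step 1: kT = 1.381e-23 * 486 = 6.71166e-21 J
Step 2: Vt = kT/q = 6.71166e-21 / 1.602e-19
Step 3: Vt = 0.0419 V

0.0419


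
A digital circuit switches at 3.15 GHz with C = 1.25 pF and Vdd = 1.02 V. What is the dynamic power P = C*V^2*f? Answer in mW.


Step 1: V^2 = 1.02^2 = 1.0404 V^2
Step 2: P = C*V^2*f = 1.25e-12 F * 1.0404 * 3.15e9 Hz
Step 3: P = 4.096575e-03 W
Step 4: P = 4.097 mW

4.097


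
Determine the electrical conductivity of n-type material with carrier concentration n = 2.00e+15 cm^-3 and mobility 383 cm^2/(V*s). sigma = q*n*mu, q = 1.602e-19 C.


Step 1: sigma = q * n * mu
Step 2: sigma = 1.602e-19 * 2.00e+15 * 383
Step 3: sigma = 1.227e-01 S/cm

1.227e-01


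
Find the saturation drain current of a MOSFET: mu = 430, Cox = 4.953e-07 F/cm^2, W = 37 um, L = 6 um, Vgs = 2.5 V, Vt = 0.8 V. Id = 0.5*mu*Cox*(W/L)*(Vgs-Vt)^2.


Step 1: Overdrive voltage Vov = Vgs - Vt = 2.5 - 0.8 = 1.7 V
Step 2: W/L = 37/6 = 6.16667
Step 3: Id = 0.5 * 430 * 4.953e-07 * 6.16667 * 1.7^2
Step 4: Id = 1.90e-03 A

1.90e-03


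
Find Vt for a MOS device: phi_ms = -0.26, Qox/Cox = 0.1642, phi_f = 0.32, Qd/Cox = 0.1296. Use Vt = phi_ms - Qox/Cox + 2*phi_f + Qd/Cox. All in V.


Step 1: Vt = phi_ms - Qox/Cox + 2*phi_f + Qd/Cox
Step 2: Vt = -0.26 - 0.1642 + 2*0.32 + 0.1296
Step 3: Vt = -0.26 - 0.1642 + 0.64 + 0.1296
Step 4: Vt = 0.3454 V

0.3454


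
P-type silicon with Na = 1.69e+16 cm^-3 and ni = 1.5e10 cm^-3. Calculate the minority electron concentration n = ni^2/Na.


Step 1: Majority hole concentration p ≈ Na = 1.69e+16 cm^-3
Step 2: n = ni^2 / Na = (1.5e10)^2 / 1.69e+16
Step 3: n = 1.33e+04 cm^-3

1.33e+04


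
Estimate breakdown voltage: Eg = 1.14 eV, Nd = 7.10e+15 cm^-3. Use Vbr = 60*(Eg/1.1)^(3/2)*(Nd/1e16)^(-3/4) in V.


Step 1: Eg/1.1 = 1.14/1.1 = 1.036364
Step 2: (Eg/1.1)^1.5 = 1.036364^1.5 = 1.055039
Step 3: (Nd/1e16)^(-0.75) = (0.71)^(-0.75) = 1.292874
Step 4: Vbr = 60 * 1.055039 * 1.292874 = 81.8 V

81.8


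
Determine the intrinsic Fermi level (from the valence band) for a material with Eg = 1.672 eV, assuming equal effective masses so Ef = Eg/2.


Step 1: For an intrinsic semiconductor, the Fermi level sits at midgap.
Step 2: Ef = Eg / 2 = 1.672 / 2 = 0.836 eV

0.836


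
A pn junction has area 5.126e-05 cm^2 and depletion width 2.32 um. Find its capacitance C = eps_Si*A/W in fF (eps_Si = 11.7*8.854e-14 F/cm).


Step 1: eps_Si = 11.7 * 8.854e-14 = 1.035918e-12 F/cm
Step 2: W in cm = 2.32 * 1e-4 = 2.32e-04 cm
Step 3: C = 1.035918e-12 * 5.126e-05 / 2.32e-04 = 2.288843e-13 F
Step 4: C = 228.88 fF

228.88


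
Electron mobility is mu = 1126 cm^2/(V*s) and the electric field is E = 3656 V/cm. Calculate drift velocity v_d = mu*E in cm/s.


Step 1: v_d = mu * E
Step 2: v_d = 1126 * 3656 = 4116656
Step 3: v_d = 4.12e+06 cm/s

4.12e+06


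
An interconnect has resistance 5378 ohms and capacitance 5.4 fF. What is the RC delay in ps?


Step 1: tau = R * C
Step 2: tau = 5378 * 5.4 fF = 5378 * 5.4e-15 F
Step 3: tau = 2.90412e-11 s = 29.0412 ps

29.0412


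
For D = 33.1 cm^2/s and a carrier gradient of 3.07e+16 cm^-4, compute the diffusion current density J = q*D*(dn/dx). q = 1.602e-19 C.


Step 1: J = q * D * (dn/dx)
Step 2: J = 1.602e-19 * 33.1 * 3.07e+16
Step 3: J = 1.63e-01 A/cm^2

1.63e-01


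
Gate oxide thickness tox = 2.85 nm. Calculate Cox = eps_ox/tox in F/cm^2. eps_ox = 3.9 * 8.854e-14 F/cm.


Step 1: eps_ox = 3.9 * 8.854e-14 = 3.45306e-13 F/cm
Step 2: tox in cm = 2.85 nm * 1e-7 = 2.8500e-07 cm
Step 3: Cox = 3.45306e-13 / 2.8500e-07 = 1.21e-06 F/cm^2

1.21e-06


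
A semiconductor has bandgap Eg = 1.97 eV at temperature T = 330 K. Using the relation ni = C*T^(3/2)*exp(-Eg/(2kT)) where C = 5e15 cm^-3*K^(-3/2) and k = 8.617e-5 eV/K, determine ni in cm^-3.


Step 1: Compute kT = 8.617e-5 * 330 = 0.0284361 eV
Step 2: Exponent = -Eg/(2kT) = -1.97/(2*0.0284361) = -34.63907
Step 3: T^(3/2) = 330^1.5 = 5994.75
Step 4: ni = 5e15 * 5994.75 * exp(-34.63907) = 2.71e+04 cm^-3

2.71e+04


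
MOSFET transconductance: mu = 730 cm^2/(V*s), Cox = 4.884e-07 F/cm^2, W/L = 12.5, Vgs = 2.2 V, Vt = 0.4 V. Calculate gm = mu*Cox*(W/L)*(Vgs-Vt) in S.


Step 1: Vov = Vgs - Vt = 2.2 - 0.4 = 1.8 V
Step 2: gm = mu * Cox * (W/L) * Vov
Step 3: gm = 730 * 4.884e-07 * 12.5 * 1.8 = 8.02e-03 S

8.02e-03


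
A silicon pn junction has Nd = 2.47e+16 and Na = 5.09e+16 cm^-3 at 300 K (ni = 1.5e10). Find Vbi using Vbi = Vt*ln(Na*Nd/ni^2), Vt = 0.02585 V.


Step 1: Compute Na*Nd/ni^2 = 5.09e+16 * 2.47e+16 / (1.5e10)^2 = 5.5877e+12
Step 2: ln(5.5877e+12) = 29.3516
Step 3: Vbi = 0.02585 * 29.3516 = 0.759 V

0.759


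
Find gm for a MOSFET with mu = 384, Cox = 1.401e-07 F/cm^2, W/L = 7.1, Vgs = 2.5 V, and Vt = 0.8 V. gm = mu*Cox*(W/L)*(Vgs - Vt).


Step 1: Vov = Vgs - Vt = 2.5 - 0.8 = 1.7 V
Step 2: gm = mu * Cox * (W/L) * Vov
Step 3: gm = 384 * 1.401e-07 * 7.1 * 1.7 = 6.49e-04 S

6.49e-04


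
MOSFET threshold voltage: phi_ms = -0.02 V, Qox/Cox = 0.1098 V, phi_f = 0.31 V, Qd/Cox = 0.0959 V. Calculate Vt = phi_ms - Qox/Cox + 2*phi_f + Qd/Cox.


Step 1: Vt = phi_ms - Qox/Cox + 2*phi_f + Qd/Cox
Step 2: Vt = -0.02 - 0.1098 + 2*0.31 + 0.0959
Step 3: Vt = -0.02 - 0.1098 + 0.62 + 0.0959
Step 4: Vt = 0.5861 V

0.5861


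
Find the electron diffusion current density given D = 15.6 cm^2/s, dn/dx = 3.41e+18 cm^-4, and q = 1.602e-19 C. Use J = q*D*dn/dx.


Step 1: J = q * D * (dn/dx)
Step 2: J = 1.602e-19 * 15.6 * 3.41e+18
Step 3: J = 8.52e+00 A/cm^2

8.52e+00


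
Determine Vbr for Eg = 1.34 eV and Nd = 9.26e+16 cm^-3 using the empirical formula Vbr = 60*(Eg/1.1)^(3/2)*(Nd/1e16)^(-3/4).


Step 1: Eg/1.1 = 1.34/1.1 = 1.218182
Step 2: (Eg/1.1)^1.5 = 1.218182^1.5 = 1.344523
Step 3: (Nd/1e16)^(-0.75) = (9.26)^(-0.75) = 0.188383
Step 4: Vbr = 60 * 1.344523 * 0.188383 = 15.2 V

15.2


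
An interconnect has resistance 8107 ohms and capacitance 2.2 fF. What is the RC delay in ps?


Step 1: tau = R * C
Step 2: tau = 8107 * 2.2 fF = 8107 * 2.2e-15 F
Step 3: tau = 1.78354e-11 s = 17.8354 ps

17.8354


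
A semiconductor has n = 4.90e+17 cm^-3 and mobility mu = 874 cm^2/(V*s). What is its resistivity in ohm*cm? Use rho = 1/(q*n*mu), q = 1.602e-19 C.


Step 1: sigma = q * n * mu = 1.602e-19 * 4.90e+17 * 874 = 6.86073e+01 S/cm
Step 2: rho = 1 / sigma = 1 / 6.86073e+01 = 0.01458 ohm*cm

0.01458


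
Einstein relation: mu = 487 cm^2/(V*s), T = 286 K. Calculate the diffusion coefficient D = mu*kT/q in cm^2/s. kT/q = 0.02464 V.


Step 1: D = mu * (kT/q)
Step 2: D = 487 * 0.02464
Step 3: D = 12.0 cm^2/s

12.0


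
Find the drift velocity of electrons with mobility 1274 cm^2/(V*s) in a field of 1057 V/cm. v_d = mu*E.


Step 1: v_d = mu * E
Step 2: v_d = 1274 * 1057 = 1346618
Step 3: v_d = 1.35e+06 cm/s

1.35e+06


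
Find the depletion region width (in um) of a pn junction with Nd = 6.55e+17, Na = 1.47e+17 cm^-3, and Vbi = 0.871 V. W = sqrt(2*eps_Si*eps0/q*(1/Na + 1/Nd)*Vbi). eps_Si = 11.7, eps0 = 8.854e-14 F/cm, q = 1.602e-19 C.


Step 1: 1/Na + 1/Nd = 1/1.47e+17 + 1/6.55e+17 = 8.32944e-18
Step 2: 2*eps*eps0/q = 2*11.7*8.854e-14/1.602e-19 = 1.293281e+07
Step 3: W^2 = 1.293281e+07 * 8.32944e-18 * 0.871 = 9.38268e-11
Step 4: W = sqrt(9.38268e-11) = 9.686e-06 cm = 0.09686 um

0.09686


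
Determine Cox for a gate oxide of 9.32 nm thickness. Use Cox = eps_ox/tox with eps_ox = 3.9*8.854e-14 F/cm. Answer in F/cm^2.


Step 1: eps_ox = 3.9 * 8.854e-14 = 3.45306e-13 F/cm
Step 2: tox in cm = 9.32 nm * 1e-7 = 9.3200e-07 cm
Step 3: Cox = 3.45306e-13 / 9.3200e-07 = 3.71e-07 F/cm^2

3.71e-07


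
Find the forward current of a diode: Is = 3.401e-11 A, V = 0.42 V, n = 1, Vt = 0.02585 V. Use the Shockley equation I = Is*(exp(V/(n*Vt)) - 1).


Step 1: V/(n*Vt) = 0.42/(1*0.02585) = 16.2476
Step 2: exp(16.2476) = 1.1383e+07
Step 3: I = 3.401e-11 * (1.1383e+07 - 1) = 3.87e-04 A

3.87e-04


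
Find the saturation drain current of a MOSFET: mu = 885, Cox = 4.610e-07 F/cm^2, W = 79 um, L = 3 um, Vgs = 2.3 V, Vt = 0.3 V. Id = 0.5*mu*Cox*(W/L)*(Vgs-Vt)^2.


Step 1: Overdrive voltage Vov = Vgs - Vt = 2.3 - 0.3 = 2.0 V
Step 2: W/L = 79/3 = 26.3333
Step 3: Id = 0.5 * 885 * 4.610e-07 * 26.3333 * 2.0^2
Step 4: Id = 2.15e-02 A

2.15e-02


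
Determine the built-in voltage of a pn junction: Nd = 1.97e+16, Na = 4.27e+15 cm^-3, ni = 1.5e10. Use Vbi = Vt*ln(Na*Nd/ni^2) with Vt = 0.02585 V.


Step 1: Compute Na*Nd/ni^2 = 4.27e+15 * 1.97e+16 / (1.5e10)^2 = 3.7386e+11
Step 2: ln(3.7386e+11) = 26.6471
Step 3: Vbi = 0.02585 * 26.6471 = 0.689 V

0.689


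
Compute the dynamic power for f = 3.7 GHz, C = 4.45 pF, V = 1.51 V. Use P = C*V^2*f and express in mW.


Step 1: V^2 = 1.51^2 = 2.2801 V^2
Step 2: P = C*V^2*f = 4.45e-12 F * 2.2801 * 3.7e9 Hz
Step 3: P = 3.75418465e-02 W
Step 4: P = 37.542 mW

37.542


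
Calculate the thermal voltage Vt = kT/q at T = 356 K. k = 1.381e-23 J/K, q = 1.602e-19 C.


Step 1: kT = 1.381e-23 * 356 = 4.91636e-21 J
Step 2: Vt = kT/q = 4.91636e-21 / 1.602e-19
Step 3: Vt = 0.03069 V

0.03069


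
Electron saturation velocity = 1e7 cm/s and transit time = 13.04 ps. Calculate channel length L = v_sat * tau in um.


Step 1: tau in seconds = 13.04 ps * 1e-12 = 1.3040e-11 s
Step 2: L = v_sat * tau = 1e7 * 1.3040e-11 = 1.3040e-04 cm
Step 3: L in um = 1.3040e-04 * 1e4 = 1.304 um

1.304


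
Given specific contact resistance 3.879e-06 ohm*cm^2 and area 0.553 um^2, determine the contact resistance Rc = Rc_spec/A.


Step 1: Convert area to cm^2: 0.553 um^2 = 5.5300e-09 cm^2
Step 2: Rc = Rc_spec / A = 3.879e-06 / 5.5300e-09
Step 3: Rc = 7.01e+02 ohms

7.01e+02


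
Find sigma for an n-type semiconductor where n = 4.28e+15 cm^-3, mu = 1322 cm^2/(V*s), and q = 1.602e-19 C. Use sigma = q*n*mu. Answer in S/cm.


Step 1: sigma = q * n * mu
Step 2: sigma = 1.602e-19 * 4.28e+15 * 1322
Step 3: sigma = 9.064e-01 S/cm

9.064e-01


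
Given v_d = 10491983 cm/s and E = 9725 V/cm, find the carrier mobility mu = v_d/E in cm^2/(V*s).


Step 1: mu = v_d / E
Step 2: mu = 10491983 / 9725
Step 3: mu = 1078.87 cm^2/(V*s)

1078.87


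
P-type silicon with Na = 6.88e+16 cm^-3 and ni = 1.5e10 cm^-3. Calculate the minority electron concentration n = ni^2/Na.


Step 1: Majority hole concentration p ≈ Na = 6.88e+16 cm^-3
Step 2: n = ni^2 / Na = (1.5e10)^2 / 6.88e+16
Step 3: n = 3.27e+03 cm^-3

3.27e+03


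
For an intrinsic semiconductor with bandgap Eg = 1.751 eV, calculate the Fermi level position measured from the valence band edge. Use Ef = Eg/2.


Step 1: For an intrinsic semiconductor, the Fermi level sits at midgap.
Step 2: Ef = Eg / 2 = 1.751 / 2 = 0.8755 eV

0.8755


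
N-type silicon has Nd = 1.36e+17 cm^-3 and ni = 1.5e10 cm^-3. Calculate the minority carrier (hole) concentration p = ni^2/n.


Step 1: Since Nd >> ni, n ≈ Nd = 1.36e+17 cm^-3
Step 2: p = ni^2 / n = (1.5e10)^2 / 1.36e+17
Step 3: p = 2.25e20 / 1.36e+17 = 1.65e+03 cm^-3

1.65e+03


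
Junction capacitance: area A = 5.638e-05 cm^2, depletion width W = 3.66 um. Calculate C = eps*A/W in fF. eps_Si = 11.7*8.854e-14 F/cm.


Step 1: eps_Si = 11.7 * 8.854e-14 = 1.035918e-12 F/cm
Step 2: W in cm = 3.66 * 1e-4 = 3.66e-04 cm
Step 3: C = 1.035918e-12 * 5.638e-05 / 3.66e-04 = 1.595767e-13 F
Step 4: C = 159.58 fF

159.58


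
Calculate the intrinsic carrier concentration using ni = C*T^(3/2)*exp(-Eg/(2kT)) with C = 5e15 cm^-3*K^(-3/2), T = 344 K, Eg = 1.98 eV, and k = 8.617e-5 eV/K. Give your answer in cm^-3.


Step 1: Compute kT = 8.617e-5 * 344 = 0.02964248 eV
Step 2: Exponent = -Eg/(2kT) = -1.98/(2*0.02964248) = -33.39802
Step 3: T^(3/2) = 344^1.5 = 6380.25
Step 4: ni = 5e15 * 6380.25 * exp(-33.39802) = 9.98e+04 cm^-3

9.98e+04


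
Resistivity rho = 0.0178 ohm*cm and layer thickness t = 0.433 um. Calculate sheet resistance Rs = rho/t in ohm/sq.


Step 1: Convert thickness to cm: t = 0.433 um = 4.3300e-05 cm
Step 2: Rs = rho / t = 0.0178 / 4.3300e-05
Step 3: Rs = 411.1 ohm/sq

411.1


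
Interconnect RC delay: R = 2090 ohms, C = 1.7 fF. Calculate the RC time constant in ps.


Step 1: tau = R * C
Step 2: tau = 2090 * 1.7 fF = 2090 * 1.7e-15 F
Step 3: tau = 3.553e-12 s = 3.553 ps

3.553


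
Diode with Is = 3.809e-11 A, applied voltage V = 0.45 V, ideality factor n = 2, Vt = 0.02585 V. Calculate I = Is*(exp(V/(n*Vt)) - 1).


Step 1: V/(n*Vt) = 0.45/(2*0.02585) = 8.7041
Step 2: exp(8.7041) = 6.0276e+03
Step 3: I = 3.809e-11 * (6.0276e+03 - 1) = 2.30e-07 A

2.30e-07


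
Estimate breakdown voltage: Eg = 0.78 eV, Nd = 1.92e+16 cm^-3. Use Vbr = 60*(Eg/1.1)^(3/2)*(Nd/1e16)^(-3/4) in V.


Step 1: Eg/1.1 = 0.78/1.1 = 0.709091
Step 2: (Eg/1.1)^1.5 = 0.709091^1.5 = 0.597108
Step 3: (Nd/1e16)^(-0.75) = (1.92)^(-0.75) = 0.613090
Step 4: Vbr = 60 * 0.597108 * 0.613090 = 22.0 V

22.0


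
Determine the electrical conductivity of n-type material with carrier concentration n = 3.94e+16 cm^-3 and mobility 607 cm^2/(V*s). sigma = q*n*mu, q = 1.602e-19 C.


Step 1: sigma = q * n * mu
Step 2: sigma = 1.602e-19 * 3.94e+16 * 607
Step 3: sigma = 3.831e+00 S/cm

3.831e+00


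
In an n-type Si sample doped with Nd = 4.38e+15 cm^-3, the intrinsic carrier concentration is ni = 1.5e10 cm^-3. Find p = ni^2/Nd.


Step 1: Since Nd >> ni, n ≈ Nd = 4.38e+15 cm^-3
Step 2: p = ni^2 / n = (1.5e10)^2 / 4.38e+15
Step 3: p = 2.25e20 / 4.38e+15 = 5.14e+04 cm^-3

5.14e+04


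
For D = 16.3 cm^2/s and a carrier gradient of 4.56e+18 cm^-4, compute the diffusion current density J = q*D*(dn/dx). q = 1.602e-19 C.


Step 1: J = q * D * (dn/dx)
Step 2: J = 1.602e-19 * 16.3 * 4.56e+18
Step 3: J = 1.19e+01 A/cm^2

1.19e+01


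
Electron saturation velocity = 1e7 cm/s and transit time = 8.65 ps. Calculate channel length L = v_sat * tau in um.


Step 1: tau in seconds = 8.65 ps * 1e-12 = 8.6500e-12 s
Step 2: L = v_sat * tau = 1e7 * 8.6500e-12 = 8.6500e-05 cm
Step 3: L in um = 8.6500e-05 * 1e4 = 0.865 um

0.865


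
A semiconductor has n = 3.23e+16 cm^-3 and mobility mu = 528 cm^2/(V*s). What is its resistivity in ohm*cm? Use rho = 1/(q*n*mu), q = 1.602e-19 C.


Step 1: sigma = q * n * mu = 1.602e-19 * 3.23e+16 * 528 = 2.73211e+00 S/cm
Step 2: rho = 1 / sigma = 1 / 2.73211e+00 = 0.366 ohm*cm

0.366


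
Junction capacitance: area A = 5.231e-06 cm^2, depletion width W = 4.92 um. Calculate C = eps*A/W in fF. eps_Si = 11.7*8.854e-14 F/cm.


Step 1: eps_Si = 11.7 * 8.854e-14 = 1.035918e-12 F/cm
Step 2: W in cm = 4.92 * 1e-4 = 4.92e-04 cm
Step 3: C = 1.035918e-12 * 5.231e-06 / 4.92e-04 = 1.101400e-14 F
Step 4: C = 11.01 fF

11.01


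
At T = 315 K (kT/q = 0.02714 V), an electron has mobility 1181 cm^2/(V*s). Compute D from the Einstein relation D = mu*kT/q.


Step 1: D = mu * (kT/q)
Step 2: D = 1181 * 0.02714
Step 3: D = 32.05 cm^2/s

32.05


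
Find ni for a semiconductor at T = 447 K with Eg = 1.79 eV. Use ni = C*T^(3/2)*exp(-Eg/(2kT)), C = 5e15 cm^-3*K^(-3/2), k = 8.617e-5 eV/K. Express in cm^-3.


Step 1: Compute kT = 8.617e-5 * 447 = 0.03851799 eV
Step 2: Exponent = -Eg/(2kT) = -1.79/(2*0.03851799) = -23.23590
Step 3: T^(3/2) = 447^1.5 = 9450.64
Step 4: ni = 5e15 * 9450.64 * exp(-23.23590) = 3.83e+09 cm^-3

3.83e+09


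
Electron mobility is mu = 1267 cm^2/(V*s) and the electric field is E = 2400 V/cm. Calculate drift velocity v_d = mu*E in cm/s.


Step 1: v_d = mu * E
Step 2: v_d = 1267 * 2400 = 3040800
Step 3: v_d = 3.04e+06 cm/s

3.04e+06


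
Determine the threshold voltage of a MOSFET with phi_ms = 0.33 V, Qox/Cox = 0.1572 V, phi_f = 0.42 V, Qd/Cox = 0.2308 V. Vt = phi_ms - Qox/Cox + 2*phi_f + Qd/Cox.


Step 1: Vt = phi_ms - Qox/Cox + 2*phi_f + Qd/Cox
Step 2: Vt = 0.33 - 0.1572 + 2*0.42 + 0.2308
Step 3: Vt = 0.33 - 0.1572 + 0.84 + 0.2308
Step 4: Vt = 1.2436 V

1.2436


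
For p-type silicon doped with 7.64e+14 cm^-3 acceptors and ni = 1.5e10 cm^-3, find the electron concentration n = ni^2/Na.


Step 1: Majority hole concentration p ≈ Na = 7.64e+14 cm^-3
Step 2: n = ni^2 / Na = (1.5e10)^2 / 7.64e+14
Step 3: n = 2.95e+05 cm^-3

2.95e+05


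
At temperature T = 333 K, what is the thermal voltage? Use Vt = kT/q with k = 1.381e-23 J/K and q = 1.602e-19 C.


Step 1: kT = 1.381e-23 * 333 = 4.59873e-21 J
Step 2: Vt = kT/q = 4.59873e-21 / 1.602e-19
Step 3: Vt = 0.02871 V

0.02871


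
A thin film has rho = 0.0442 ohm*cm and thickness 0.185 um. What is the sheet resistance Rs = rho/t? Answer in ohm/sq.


Step 1: Convert thickness to cm: t = 0.185 um = 1.8500e-05 cm
Step 2: Rs = rho / t = 0.0442 / 1.8500e-05
Step 3: Rs = 2389.2 ohm/sq

2389.2


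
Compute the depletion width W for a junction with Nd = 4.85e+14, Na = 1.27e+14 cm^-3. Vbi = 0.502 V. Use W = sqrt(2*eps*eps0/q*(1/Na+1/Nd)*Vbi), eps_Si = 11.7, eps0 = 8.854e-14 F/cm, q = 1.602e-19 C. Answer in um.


Step 1: 1/Na + 1/Nd = 1/1.27e+14 + 1/4.85e+14 = 9.93587e-15
Step 2: 2*eps*eps0/q = 2*11.7*8.854e-14/1.602e-19 = 1.293281e+07
Step 3: W^2 = 1.293281e+07 * 9.93587e-15 * 0.502 = 6.45064e-08
Step 4: W = sqrt(6.45064e-08) = 2.540e-04 cm = 2.54 um

2.54


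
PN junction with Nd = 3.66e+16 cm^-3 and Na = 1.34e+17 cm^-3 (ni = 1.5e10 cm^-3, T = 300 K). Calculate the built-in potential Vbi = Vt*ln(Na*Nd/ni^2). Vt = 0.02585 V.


Step 1: Compute Na*Nd/ni^2 = 1.34e+17 * 3.66e+16 / (1.5e10)^2 = 2.1797e+13
Step 2: ln(2.1797e+13) = 30.7128
Step 3: Vbi = 0.02585 * 30.7128 = 0.794 V

0.794


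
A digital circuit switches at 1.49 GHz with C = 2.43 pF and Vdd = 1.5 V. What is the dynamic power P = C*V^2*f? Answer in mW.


Step 1: V^2 = 1.5^2 = 2.25 V^2
Step 2: P = C*V^2*f = 2.43e-12 F * 2.25 * 1.49e9 Hz
Step 3: P = 8.146575e-03 W
Step 4: P = 8.147 mW

8.147


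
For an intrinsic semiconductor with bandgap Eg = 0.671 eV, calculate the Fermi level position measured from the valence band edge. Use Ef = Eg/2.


Step 1: For an intrinsic semiconductor, the Fermi level sits at midgap.
Step 2: Ef = Eg / 2 = 0.671 / 2 = 0.3355 eV

0.3355


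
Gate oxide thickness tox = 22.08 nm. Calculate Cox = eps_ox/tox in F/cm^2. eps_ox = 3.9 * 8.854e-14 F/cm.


Step 1: eps_ox = 3.9 * 8.854e-14 = 3.45306e-13 F/cm
Step 2: tox in cm = 22.08 nm * 1e-7 = 2.2080e-06 cm
Step 3: Cox = 3.45306e-13 / 2.2080e-06 = 1.56e-07 F/cm^2

1.56e-07


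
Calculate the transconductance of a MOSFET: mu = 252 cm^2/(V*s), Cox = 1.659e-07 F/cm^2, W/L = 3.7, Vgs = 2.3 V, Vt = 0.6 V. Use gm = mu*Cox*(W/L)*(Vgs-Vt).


Step 1: Vov = Vgs - Vt = 2.3 - 0.6 = 1.7 V
Step 2: gm = mu * Cox * (W/L) * Vov
Step 3: gm = 252 * 1.659e-07 * 3.7 * 1.7 = 2.63e-04 S

2.63e-04


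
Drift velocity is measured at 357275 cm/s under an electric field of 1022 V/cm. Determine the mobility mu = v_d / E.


Step 1: mu = v_d / E
Step 2: mu = 357275 / 1022
Step 3: mu = 349.58 cm^2/(V*s)

349.58


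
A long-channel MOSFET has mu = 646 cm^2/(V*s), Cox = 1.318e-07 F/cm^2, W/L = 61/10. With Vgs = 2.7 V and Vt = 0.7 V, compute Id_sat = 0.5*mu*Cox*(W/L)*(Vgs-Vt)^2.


Step 1: Overdrive voltage Vov = Vgs - Vt = 2.7 - 0.7 = 2.0 V
Step 2: W/L = 61/10 = 6.1
Step 3: Id = 0.5 * 646 * 1.318e-07 * 6.1 * 2.0^2
Step 4: Id = 1.04e-03 A

1.04e-03


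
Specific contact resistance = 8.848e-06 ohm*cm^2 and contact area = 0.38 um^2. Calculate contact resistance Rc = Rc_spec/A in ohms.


Step 1: Convert area to cm^2: 0.38 um^2 = 3.8000e-09 cm^2
Step 2: Rc = Rc_spec / A = 8.848e-06 / 3.8000e-09
Step 3: Rc = 2.33e+03 ohms

2.33e+03


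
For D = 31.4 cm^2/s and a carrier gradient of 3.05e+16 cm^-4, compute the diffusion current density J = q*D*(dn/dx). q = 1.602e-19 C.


Step 1: J = q * D * (dn/dx)
Step 2: J = 1.602e-19 * 31.4 * 3.05e+16
Step 3: J = 1.53e-01 A/cm^2

1.53e-01


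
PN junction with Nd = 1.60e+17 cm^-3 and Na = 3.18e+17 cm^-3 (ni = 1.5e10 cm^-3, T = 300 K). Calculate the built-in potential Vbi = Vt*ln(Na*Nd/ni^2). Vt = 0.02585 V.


Step 1: Compute Na*Nd/ni^2 = 3.18e+17 * 1.60e+17 / (1.5e10)^2 = 2.2613e+14
Step 2: ln(2.2613e+14) = 33.0521
Step 3: Vbi = 0.02585 * 33.0521 = 0.854 V

0.854


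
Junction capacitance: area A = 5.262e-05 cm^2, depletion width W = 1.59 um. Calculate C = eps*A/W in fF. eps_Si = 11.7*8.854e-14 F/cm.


Step 1: eps_Si = 11.7 * 8.854e-14 = 1.035918e-12 F/cm
Step 2: W in cm = 1.59 * 1e-4 = 1.59e-04 cm
Step 3: C = 1.035918e-12 * 5.262e-05 / 1.59e-04 = 3.428302e-13 F
Step 4: C = 342.83 fF

342.83


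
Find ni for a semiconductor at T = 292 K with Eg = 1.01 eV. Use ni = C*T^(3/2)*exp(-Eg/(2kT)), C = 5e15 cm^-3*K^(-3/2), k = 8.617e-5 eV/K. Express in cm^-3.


Step 1: Compute kT = 8.617e-5 * 292 = 0.02516164 eV
Step 2: Exponent = -Eg/(2kT) = -1.01/(2*0.02516164) = -20.07023
Step 3: T^(3/2) = 292^1.5 = 4989.70
Step 4: ni = 5e15 * 4989.70 * exp(-20.07023) = 4.79e+10 cm^-3

4.79e+10


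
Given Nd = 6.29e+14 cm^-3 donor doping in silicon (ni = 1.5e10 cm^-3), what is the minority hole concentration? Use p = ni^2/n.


Step 1: Since Nd >> ni, n ≈ Nd = 6.29e+14 cm^-3
Step 2: p = ni^2 / n = (1.5e10)^2 / 6.29e+14
Step 3: p = 2.25e20 / 6.29e+14 = 3.58e+05 cm^-3

3.58e+05


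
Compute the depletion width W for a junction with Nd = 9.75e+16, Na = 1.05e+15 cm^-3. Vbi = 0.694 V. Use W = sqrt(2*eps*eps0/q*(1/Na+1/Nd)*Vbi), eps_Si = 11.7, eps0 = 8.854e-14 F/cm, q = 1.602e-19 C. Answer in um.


Step 1: 1/Na + 1/Nd = 1/1.05e+15 + 1/9.75e+16 = 9.62637e-16
Step 2: 2*eps*eps0/q = 2*11.7*8.854e-14/1.602e-19 = 1.293281e+07
Step 3: W^2 = 1.293281e+07 * 9.62637e-16 * 0.694 = 8.64002e-09
Step 4: W = sqrt(8.64002e-09) = 9.295e-05 cm = 0.9295 um

0.9295


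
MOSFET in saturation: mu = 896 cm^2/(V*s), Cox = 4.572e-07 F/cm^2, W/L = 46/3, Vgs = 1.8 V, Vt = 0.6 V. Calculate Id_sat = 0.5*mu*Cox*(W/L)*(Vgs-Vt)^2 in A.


Step 1: Overdrive voltage Vov = Vgs - Vt = 1.8 - 0.6 = 1.2 V
Step 2: W/L = 46/3 = 15.3333
Step 3: Id = 0.5 * 896 * 4.572e-07 * 15.3333 * 1.2^2
Step 4: Id = 4.52e-03 A

4.52e-03


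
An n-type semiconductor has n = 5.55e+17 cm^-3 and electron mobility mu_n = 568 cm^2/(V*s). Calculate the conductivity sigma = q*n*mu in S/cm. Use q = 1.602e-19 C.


Step 1: sigma = q * n * mu
Step 2: sigma = 1.602e-19 * 5.55e+17 * 568
Step 3: sigma = 5.050e+01 S/cm

5.050e+01


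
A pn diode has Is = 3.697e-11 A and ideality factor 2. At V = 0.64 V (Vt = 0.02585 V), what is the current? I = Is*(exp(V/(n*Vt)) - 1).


Step 1: V/(n*Vt) = 0.64/(2*0.02585) = 12.3791
Step 2: exp(12.3791) = 2.3778e+05
Step 3: I = 3.697e-11 * (2.3778e+05 - 1) = 8.79e-06 A

8.79e-06


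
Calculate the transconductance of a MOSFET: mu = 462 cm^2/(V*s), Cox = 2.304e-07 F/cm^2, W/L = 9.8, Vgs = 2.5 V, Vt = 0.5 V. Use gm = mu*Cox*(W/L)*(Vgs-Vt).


Step 1: Vov = Vgs - Vt = 2.5 - 0.5 = 2.0 V
Step 2: gm = mu * Cox * (W/L) * Vov
Step 3: gm = 462 * 2.304e-07 * 9.8 * 2.0 = 2.09e-03 S

2.09e-03
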